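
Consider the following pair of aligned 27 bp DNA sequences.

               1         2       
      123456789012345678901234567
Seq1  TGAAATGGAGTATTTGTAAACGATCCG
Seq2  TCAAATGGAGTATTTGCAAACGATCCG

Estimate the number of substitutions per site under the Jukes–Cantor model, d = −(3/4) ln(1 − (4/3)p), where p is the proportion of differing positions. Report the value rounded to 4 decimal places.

Differing sites — 2:G/C; 17:T/C.
p = 2/27 = 0.074074.
d = −0.75 · ln(1 − (4/3)·0.074074) = −0.75 · ln(0.901235) = −0.75 · (-0.103989) = 0.0780.

0.0780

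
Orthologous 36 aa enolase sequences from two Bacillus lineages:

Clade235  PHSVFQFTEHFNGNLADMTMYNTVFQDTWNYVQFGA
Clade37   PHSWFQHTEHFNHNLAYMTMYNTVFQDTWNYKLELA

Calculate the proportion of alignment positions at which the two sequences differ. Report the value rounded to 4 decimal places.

0.2222

Differing sites — 4:V/W; 7:F/H; 13:G/H; 17:D/Y; 32:V/K; 33:Q/L; 34:F/E; 35:G/L.
There are 8 differences over 36 sites, so p = 8/36 = 0.2222.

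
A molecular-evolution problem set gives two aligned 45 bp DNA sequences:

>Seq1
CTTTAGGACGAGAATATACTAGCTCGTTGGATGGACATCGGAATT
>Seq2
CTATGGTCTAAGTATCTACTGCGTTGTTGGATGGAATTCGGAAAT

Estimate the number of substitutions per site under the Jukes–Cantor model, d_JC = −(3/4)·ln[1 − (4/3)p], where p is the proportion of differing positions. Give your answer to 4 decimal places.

0.4408

Differing sites — 3:T/A; 5:A/G; 7:G/T; 8:A/C; 9:C/T; 10:G/A; 13:A/T; 16:A/C; 21:A/G; 22:G/C; 23:C/G; 25:C/T; 36:C/A; 37:A/T; 44:T/A.
p = 15/45 = 0.333333.
d = −0.75 · ln(1 − (4/3)·0.333333) = −0.75 · ln(0.555556) = −0.75 · (-0.587786) = 0.4408.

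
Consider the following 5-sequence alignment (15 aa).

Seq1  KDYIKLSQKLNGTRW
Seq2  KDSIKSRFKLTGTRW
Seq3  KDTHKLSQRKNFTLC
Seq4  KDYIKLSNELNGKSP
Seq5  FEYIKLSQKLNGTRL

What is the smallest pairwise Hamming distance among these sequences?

3

Pairwise Hamming distances:
  Seq1 vs Seq2: 5
  Seq1 vs Seq3: 7
  Seq1 vs Seq4: 5
  Seq1 vs Seq5: 3
  Seq2 vs Seq3: 11
  Seq2 vs Seq4: 9
  Seq2 vs Seq5: 8
  Seq3 vs Seq4: 9
  Seq3 vs Seq5: 9
  Seq4 vs Seq5: 7
The smallest is 3, between Seq1 and Seq5.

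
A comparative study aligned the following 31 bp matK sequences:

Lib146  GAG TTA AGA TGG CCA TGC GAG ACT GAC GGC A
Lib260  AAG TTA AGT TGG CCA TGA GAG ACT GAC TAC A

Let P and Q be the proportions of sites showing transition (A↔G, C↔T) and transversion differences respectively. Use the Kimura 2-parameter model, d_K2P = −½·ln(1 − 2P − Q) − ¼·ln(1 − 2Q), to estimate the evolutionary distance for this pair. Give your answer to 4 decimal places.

Mismatches occur at site 1 (G↔A, transition), site 9 (A↔T, transversion), site 18 (C↔A, transversion), site 28 (G↔T, transversion), site 29 (G↔A, transition).
Of the 5 differences, 2 transitions and 3 transversions over 31 sites: P = 2/31 = 0.064516, Q = 3/31 = 0.096774.
d = −0.5·ln(0.774194) − 0.25·ln(0.806452) = −0.5·(-0.255933) − 0.25·(-0.215111) = 0.1817.

0.1817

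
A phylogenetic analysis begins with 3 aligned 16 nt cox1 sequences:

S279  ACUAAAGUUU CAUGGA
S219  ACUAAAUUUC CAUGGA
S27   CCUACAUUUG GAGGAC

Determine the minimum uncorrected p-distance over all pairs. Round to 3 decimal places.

Pairwise Hamming distances:
  S279 vs S219: 2
  S279 vs S27: 8
  S219 vs S27: 7
The smallest is 2 mismatches, between S279 and S219; p = 2/16 = 0.125.

0.125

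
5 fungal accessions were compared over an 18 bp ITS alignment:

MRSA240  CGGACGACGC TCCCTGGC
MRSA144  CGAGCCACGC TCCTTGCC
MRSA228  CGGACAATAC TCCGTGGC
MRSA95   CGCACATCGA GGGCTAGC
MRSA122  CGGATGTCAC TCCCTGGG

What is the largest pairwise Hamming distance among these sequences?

Pairwise Hamming distances:
  MRSA240 vs MRSA144: 5
  MRSA240 vs MRSA228: 4
  MRSA240 vs MRSA95: 8
  MRSA240 vs MRSA122: 4
  MRSA144 vs MRSA228: 7
  MRSA144 vs MRSA95: 11
  MRSA144 vs MRSA122: 9
  MRSA228 vs MRSA95: 10
  MRSA228 vs MRSA122: 6
  MRSA95 vs MRSA122: 10
The largest is 11, between MRSA144 and MRSA95.

11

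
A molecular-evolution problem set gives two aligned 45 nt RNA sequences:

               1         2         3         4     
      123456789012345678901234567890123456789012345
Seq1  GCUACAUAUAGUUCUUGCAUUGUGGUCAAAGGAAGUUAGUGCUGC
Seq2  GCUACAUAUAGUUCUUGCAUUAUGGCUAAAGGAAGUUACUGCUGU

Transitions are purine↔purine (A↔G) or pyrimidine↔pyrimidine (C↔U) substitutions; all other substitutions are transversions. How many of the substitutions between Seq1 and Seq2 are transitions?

Differing sites — 22:G/A (Ti); 26:U/C (Ti); 27:C/U (Ti); 39:G/C (Tv); 45:C/U (Ti).
Of the 5 differences, 4 transitions and 1 transversion, so the answer is 4.

4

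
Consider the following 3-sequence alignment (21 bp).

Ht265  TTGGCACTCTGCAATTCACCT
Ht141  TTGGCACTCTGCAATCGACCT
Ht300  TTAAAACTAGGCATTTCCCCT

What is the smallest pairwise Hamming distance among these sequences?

Pairwise Hamming distances:
  Ht265 vs Ht141: 2
  Ht265 vs Ht300: 7
  Ht141 vs Ht300: 9
The smallest is 2, between Ht265 and Ht141.

2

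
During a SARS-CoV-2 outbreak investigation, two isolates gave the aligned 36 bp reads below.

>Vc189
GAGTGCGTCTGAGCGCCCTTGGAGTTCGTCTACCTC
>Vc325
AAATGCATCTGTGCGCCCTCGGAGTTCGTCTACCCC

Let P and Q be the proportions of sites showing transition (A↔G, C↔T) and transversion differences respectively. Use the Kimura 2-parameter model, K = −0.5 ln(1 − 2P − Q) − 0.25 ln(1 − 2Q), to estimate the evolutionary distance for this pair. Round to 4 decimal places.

Mismatches occur at site 1 (G/A, transition), site 3 (G/A, transition), site 7 (G/A, transition), site 12 (A/T, transversion), site 20 (T/C, transition), site 35 (T/C, transition).
Of the 6 differences, 5 transitions and 1 transversion over 36 sites: P = 5/36 = 0.138889, Q = 1/36 = 0.027778.
d = −0.5·ln(0.694444) − 0.25·ln(0.944444) = −0.5·(-0.364644) − 0.25·(-0.057159) = 0.1966.

0.1966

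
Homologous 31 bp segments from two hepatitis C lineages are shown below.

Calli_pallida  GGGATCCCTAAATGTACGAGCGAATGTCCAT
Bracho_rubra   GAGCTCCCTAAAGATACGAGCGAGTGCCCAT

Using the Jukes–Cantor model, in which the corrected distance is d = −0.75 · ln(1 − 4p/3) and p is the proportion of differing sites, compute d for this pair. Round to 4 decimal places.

Differing sites — 2:G/A; 4:A/C; 13:T/G; 14:G/A; 24:A/G; 27:T/C.
p = 6/31 = 0.193548.
d = −0.75 · ln(1 − (4/3)·0.193548) = −0.75 · ln(0.741936) = −0.75 · (-0.298492) = 0.2239.

0.2239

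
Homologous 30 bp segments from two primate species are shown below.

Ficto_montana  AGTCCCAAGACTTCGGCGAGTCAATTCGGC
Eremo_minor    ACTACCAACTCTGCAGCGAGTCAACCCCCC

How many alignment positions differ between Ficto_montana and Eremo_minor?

Differing sites — 2:G/C; 4:C/A; 9:G/C; 10:A/T; 13:T/G; 15:G/A; 25:T/C; 26:T/C; 28:G/C; 29:G/C.
That gives 10 mismatches out of 30 aligned sites, so the Hamming distance is 10.

10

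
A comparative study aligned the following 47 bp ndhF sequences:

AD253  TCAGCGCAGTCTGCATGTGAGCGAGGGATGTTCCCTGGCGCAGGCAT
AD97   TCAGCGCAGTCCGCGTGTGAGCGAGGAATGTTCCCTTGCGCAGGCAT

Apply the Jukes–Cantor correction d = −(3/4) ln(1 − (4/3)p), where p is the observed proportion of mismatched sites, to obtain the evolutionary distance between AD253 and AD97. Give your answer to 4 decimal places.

0.0903

The sequences differ at positions 12 (T/C), 15 (A/G), 27 (G/A), 37 (G/T).
p = 4/47 = 0.085106.
d = −0.75 · ln(1 − (4/3)·0.085106) = −0.75 · ln(0.886525) = −0.75 · (-0.120446) = 0.0903.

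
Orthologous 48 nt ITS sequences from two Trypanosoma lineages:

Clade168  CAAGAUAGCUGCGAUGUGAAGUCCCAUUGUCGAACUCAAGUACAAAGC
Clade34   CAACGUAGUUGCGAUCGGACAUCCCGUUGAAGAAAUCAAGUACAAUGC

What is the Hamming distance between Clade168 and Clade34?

12

Differing sites — 4:G/C; 5:A/G; 9:C/U; 16:G/C; 17:U/G; 20:A/C; 21:G/A; 26:A/G; 30:U/A; 31:C/A; 35:C/A; 46:A/U.
That gives 12 mismatches out of 48 aligned sites, so the Hamming distance is 12.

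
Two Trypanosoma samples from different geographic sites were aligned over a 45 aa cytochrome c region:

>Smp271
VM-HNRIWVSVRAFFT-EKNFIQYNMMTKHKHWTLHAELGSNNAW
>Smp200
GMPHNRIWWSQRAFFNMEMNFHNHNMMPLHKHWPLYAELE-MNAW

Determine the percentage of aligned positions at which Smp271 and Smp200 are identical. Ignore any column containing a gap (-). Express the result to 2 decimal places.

66.67%

Excluding the 3 gap columns leaves 42 comparable sites.
Mismatches occur at site 1 (V↔G), site 9 (V↔W), site 11 (V↔Q), site 16 (T↔N), site 19 (K↔M), site 22 (I↔H), site 23 (Q↔N), site 24 (Y↔H), site 28 (T↔P), site 29 (K↔L), site 34 (T↔P), site 36 (H↔Y), site 40 (G↔E), site 42 (N↔M).
28 of the 42 comparable sites match, so the percent identity is 28/42 × 100 = 66.67%.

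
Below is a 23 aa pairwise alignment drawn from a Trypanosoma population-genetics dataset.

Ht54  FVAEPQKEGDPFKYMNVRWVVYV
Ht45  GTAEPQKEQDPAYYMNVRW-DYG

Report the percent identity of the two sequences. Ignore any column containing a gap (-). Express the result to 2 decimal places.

68.18%

Excluding the 1 gap column leaves 22 comparable sites.
Differing sites — 1:F/G; 2:V/T; 9:G/Q; 12:F/A; 13:K/Y; 21:V/D; 23:V/G.
15 of the 22 comparable sites match, so the percent identity is 15/22 × 100 = 68.18%.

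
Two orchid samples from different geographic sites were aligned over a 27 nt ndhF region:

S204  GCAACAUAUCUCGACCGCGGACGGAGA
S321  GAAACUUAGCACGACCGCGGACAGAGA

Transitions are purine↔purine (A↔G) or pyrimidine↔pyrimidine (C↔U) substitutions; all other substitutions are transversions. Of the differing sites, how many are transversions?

4

Differing sites — 2:C/A (Tv); 6:A/U (Tv); 9:U/G (Tv); 11:U/A (Tv); 23:G/A (Ti).
Of the 5 differences, 1 transition and 4 transversions, so the answer is 4.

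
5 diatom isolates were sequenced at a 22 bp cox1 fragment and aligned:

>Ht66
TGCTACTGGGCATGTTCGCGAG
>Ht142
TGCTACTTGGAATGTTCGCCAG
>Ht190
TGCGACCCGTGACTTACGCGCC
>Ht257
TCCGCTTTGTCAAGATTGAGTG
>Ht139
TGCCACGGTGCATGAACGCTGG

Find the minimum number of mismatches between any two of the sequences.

Pairwise Hamming distances:
  Ht66 vs Ht142: 3
  Ht66 vs Ht190: 10
  Ht66 vs Ht257: 11
  Ht66 vs Ht139: 7
  Ht142 vs Ht190: 11
  Ht142 vs Ht257: 12
  Ht142 vs Ht139: 9
  Ht190 vs Ht257: 14
  Ht190 vs Ht139: 12
  Ht257 vs Ht139: 14
The smallest is 3, between Ht66 and Ht142.

3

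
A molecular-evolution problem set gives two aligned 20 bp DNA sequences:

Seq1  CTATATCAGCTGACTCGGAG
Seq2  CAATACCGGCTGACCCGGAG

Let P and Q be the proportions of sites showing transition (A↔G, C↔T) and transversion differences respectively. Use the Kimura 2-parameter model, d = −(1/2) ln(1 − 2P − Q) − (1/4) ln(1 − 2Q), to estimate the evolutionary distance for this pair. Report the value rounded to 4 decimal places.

The sequences differ at positions 2 (T/A, transversion), 6 (T/C, transition), 8 (A/G, transition), 15 (T/C, transition).
Of the 4 differences, 3 transitions and 1 transversion over 20 sites: P = 3/20 = 0.150000, Q = 1/20 = 0.050000.
d = −0.5·ln(0.650000) − 0.25·ln(0.900000) = −0.5·(-0.430783) − 0.25·(-0.105361) = 0.2417.

0.2417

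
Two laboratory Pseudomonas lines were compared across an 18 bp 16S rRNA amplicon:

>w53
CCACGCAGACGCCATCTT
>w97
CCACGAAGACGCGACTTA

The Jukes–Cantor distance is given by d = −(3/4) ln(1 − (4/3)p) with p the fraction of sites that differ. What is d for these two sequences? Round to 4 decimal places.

Mismatches occur at site 6 (C→A), site 13 (C→G), site 15 (T→C), site 16 (C→T), site 18 (T→A).
p = 5/18 = 0.277778.
d = −0.75 · ln(1 − (4/3)·0.277778) = −0.75 · ln(0.629629) = −0.75 · (-0.462625) = 0.3470.

0.3470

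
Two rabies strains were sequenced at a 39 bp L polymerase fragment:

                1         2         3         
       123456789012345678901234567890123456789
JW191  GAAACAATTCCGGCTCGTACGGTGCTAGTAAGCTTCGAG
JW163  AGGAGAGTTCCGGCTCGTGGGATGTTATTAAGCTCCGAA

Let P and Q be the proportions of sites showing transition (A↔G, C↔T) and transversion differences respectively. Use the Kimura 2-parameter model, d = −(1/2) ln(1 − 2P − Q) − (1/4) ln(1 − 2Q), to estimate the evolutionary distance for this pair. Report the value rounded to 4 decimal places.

The sequences differ at positions 1 (G/A, transition), 2 (A/G, transition), 3 (A/G, transition), 5 (C/G, transversion), 7 (A/G, transition), 19 (A/G, transition), 20 (C/G, transversion), 22 (G/A, transition), 25 (C/T, transition), 28 (G/T, transversion), 35 (T/C, transition), 39 (G/A, transition).
Of the 12 differences, 9 transitions and 3 transversions over 39 sites: P = 9/39 = 0.230769, Q = 3/39 = 0.076923.
d = −0.5·ln(0.461539) − 0.25·ln(0.846154) = −0.5·(-0.773189) − 0.25·(-0.167054) = 0.4284.

0.4284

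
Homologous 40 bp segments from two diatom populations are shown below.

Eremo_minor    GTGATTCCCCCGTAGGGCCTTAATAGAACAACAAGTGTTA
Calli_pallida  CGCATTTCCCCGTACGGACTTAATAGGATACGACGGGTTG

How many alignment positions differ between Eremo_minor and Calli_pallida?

Mismatches occur at site 1 (G→C), site 2 (T→G), site 3 (G→C), site 7 (C→T), site 15 (G→C), site 18 (C→A), site 27 (A→G), site 29 (C→T), site 31 (A→C), site 32 (C→G), site 34 (A→C), site 36 (T→G), site 40 (A→G).
That gives 13 mismatches out of 40 aligned sites, so the Hamming distance is 13.

13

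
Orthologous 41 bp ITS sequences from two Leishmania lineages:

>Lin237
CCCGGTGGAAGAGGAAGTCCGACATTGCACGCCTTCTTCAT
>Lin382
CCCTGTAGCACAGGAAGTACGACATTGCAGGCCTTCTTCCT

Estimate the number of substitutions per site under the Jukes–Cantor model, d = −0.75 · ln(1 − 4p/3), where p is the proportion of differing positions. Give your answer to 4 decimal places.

Differing sites — 4:G/T; 7:G/A; 9:A/C; 11:G/C; 19:C/A; 30:C/G; 40:A/C.
p = 7/41 = 0.170732.
d = −0.75 · ln(1 − (4/3)·0.170732) = −0.75 · ln(0.772357) = −0.75 · (-0.258308) = 0.1937.

0.1937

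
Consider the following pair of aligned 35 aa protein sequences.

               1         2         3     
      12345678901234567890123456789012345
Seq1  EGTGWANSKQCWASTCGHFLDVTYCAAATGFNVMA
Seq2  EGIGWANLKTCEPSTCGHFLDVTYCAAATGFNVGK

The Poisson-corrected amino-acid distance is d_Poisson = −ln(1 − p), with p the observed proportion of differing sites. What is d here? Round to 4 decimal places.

0.2231

Differing sites — 3:T/I; 8:S/L; 10:Q/T; 12:W/E; 13:A/P; 34:M/G; 35:A/K.
p = 7/35 = 0.200000.
d = −ln(1 − 0.200000) = −ln(0.800000) = 0.2231.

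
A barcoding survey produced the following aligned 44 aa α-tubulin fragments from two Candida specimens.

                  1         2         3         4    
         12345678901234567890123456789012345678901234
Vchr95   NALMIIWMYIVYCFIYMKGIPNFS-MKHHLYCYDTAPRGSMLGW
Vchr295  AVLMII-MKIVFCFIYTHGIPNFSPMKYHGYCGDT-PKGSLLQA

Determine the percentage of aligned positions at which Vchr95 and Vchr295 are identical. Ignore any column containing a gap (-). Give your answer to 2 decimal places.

68.29%

Excluding the 3 gap columns leaves 41 comparable sites.
The sequences differ at positions 1 (N/A), 2 (A/V), 9 (Y/K), 12 (Y/F), 17 (M/T), 18 (K/H), 28 (H/Y), 30 (L/G), 33 (Y/G), 38 (R/K), 41 (M/L), 43 (G/Q), 44 (W/A).
28 of the 41 comparable sites match, so the percent identity is 28/41 × 100 = 68.29%.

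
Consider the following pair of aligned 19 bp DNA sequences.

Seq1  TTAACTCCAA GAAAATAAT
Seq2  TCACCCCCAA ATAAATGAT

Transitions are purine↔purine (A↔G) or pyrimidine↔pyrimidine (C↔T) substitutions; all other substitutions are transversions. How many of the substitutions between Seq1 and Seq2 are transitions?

4

The sequences differ at positions 2 (T/C, transition), 4 (A/C, transversion), 6 (T/C, transition), 11 (G/A, transition), 12 (A/T, transversion), 17 (A/G, transition).
Of the 6 differences, 4 transitions and 2 transversions, so the answer is 4.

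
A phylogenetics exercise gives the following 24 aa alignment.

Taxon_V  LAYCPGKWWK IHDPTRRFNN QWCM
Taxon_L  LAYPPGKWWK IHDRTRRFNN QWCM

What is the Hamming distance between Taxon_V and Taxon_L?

Mismatches occur at site 4 (C→P), site 14 (P→R).
That gives 2 mismatches out of 24 aligned sites, so the Hamming distance is 2.

2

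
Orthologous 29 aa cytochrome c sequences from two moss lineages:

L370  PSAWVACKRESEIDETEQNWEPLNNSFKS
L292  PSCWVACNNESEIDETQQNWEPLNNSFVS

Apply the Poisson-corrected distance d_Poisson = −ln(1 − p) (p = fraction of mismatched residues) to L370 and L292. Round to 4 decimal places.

0.1892

Mismatches occur at site 3 (A/C), site 8 (K/N), site 9 (R/N), site 17 (E/Q), site 28 (K/V).
p = 5/29 = 0.172414.
d = −ln(1 − 0.172414) = −ln(0.827586) = 0.1892.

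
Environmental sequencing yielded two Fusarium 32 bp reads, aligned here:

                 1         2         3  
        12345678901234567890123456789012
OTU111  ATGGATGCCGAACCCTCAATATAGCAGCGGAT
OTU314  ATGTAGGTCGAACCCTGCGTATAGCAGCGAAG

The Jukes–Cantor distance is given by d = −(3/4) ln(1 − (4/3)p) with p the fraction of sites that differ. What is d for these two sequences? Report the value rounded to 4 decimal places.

0.3041

The sequences differ at positions 4 (G/T), 6 (T/G), 8 (C/T), 17 (C/G), 18 (A/C), 19 (A/G), 30 (G/A), 32 (T/G).
p = 8/32 = 0.250000.
d = −0.75 · ln(1 − (4/3)·0.250000) = −0.75 · ln(0.666667) = −0.75 · (-0.405465) = 0.3041.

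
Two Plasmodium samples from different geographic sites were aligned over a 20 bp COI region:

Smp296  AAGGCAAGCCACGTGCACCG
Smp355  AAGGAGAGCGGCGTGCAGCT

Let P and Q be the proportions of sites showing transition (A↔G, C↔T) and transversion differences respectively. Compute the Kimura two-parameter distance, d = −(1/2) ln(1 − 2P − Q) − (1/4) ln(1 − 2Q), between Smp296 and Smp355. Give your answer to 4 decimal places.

0.3831

The sequences differ at positions 5 (C/A, transversion), 6 (A/G, transition), 10 (C/G, transversion), 11 (A/G, transition), 18 (C/G, transversion), 20 (G/T, transversion).
Of the 6 differences, 2 transitions and 4 transversions over 20 sites: P = 2/20 = 0.100000, Q = 4/20 = 0.200000.
d = −0.5·ln(0.600000) − 0.25·ln(0.600000) = −0.5·(-0.510826) − 0.25·(-0.510826) = 0.3831.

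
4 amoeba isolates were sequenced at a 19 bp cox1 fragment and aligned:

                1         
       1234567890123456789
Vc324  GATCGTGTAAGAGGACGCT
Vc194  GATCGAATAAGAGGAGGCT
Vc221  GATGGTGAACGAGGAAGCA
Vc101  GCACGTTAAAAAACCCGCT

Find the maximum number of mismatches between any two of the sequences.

Pairwise Hamming distances:
  Vc324 vs Vc194: 3
  Vc324 vs Vc221: 5
  Vc324 vs Vc101: 8
  Vc194 vs Vc221: 7
  Vc194 vs Vc101: 10
  Vc221 vs Vc101: 11
The largest is 11, between Vc221 and Vc101.

11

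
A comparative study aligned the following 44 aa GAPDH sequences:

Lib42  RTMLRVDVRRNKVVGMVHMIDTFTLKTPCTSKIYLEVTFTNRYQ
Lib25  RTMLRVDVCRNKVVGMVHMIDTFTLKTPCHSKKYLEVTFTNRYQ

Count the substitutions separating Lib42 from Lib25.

3

Differing sites — 9:R/C; 30:T/H; 33:I/K.
That gives 3 mismatches out of 44 aligned sites, so the Hamming distance is 3.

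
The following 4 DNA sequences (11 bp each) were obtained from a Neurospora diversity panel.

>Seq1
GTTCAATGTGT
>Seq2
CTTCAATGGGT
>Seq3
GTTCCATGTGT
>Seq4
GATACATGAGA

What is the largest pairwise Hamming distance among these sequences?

Pairwise Hamming distances:
  Seq1 vs Seq2: 2
  Seq1 vs Seq3: 1
  Seq1 vs Seq4: 5
  Seq2 vs Seq3: 3
  Seq2 vs Seq4: 6
  Seq3 vs Seq4: 4
The largest is 6, between Seq2 and Seq4.

6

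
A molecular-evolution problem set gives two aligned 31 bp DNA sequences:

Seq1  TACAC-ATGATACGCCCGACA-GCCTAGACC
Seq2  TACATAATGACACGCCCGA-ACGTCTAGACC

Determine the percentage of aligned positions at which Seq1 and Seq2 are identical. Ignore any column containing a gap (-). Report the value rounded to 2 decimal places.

Excluding the 3 gap columns leaves 28 comparable sites.
Differing sites — 5:C/T; 11:T/C; 24:C/T.
25 of the 28 comparable sites match, so the percent identity is 25/28 × 100 = 89.29%.

89.29%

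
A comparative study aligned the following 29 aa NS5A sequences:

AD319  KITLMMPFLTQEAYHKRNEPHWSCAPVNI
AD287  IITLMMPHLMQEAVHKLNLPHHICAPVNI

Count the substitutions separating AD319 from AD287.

Mismatches occur at site 1 (K/I), site 8 (F/H), site 10 (T/M), site 14 (Y/V), site 17 (R/L), site 19 (E/L), site 22 (W/H), site 23 (S/I).
That gives 8 mismatches out of 29 aligned sites, so the Hamming distance is 8.

8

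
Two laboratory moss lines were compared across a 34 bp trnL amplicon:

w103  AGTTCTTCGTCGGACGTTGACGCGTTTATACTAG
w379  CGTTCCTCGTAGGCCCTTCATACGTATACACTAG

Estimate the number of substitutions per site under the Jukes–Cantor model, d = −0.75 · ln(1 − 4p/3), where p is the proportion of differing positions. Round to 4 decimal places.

The sequences differ at positions 1 (A/C), 6 (T/C), 11 (C/A), 14 (A/C), 16 (G/C), 19 (G/C), 21 (C/T), 22 (G/A), 26 (T/A), 29 (T/C).
p = 10/34 = 0.294118.
d = −0.75 · ln(1 − (4/3)·0.294118) = −0.75 · ln(0.607843) = −0.75 · (-0.497839) = 0.3734.

0.3734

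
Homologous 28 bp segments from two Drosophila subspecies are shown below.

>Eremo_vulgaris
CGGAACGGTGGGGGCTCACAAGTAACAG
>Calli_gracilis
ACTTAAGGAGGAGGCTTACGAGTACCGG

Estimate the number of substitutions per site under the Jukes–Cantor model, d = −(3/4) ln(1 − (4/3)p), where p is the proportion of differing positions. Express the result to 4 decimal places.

Differing sites — 1:C/A; 2:G/C; 3:G/T; 4:A/T; 6:C/A; 9:T/A; 12:G/A; 17:C/T; 20:A/G; 25:A/C; 27:A/G.
p = 11/28 = 0.392857.
d = −0.75 · ln(1 − (4/3)·0.392857) = −0.75 · ln(0.476191) = −0.75 · (-0.741936) = 0.5565.

0.5565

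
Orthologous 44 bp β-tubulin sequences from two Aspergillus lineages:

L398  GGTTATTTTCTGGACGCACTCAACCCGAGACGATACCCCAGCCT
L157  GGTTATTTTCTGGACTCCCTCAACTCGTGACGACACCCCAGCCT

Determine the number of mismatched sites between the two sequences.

Differing sites — 16:G/T; 18:A/C; 25:C/T; 28:A/T; 34:T/C.
That gives 5 mismatches out of 44 aligned sites, so the Hamming distance is 5.

5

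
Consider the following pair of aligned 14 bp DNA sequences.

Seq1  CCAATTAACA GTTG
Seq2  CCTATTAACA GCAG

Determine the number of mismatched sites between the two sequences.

3

Differing sites — 3:A/T; 12:T/C; 13:T/A.
That gives 3 mismatches out of 14 aligned sites, so the Hamming distance is 3.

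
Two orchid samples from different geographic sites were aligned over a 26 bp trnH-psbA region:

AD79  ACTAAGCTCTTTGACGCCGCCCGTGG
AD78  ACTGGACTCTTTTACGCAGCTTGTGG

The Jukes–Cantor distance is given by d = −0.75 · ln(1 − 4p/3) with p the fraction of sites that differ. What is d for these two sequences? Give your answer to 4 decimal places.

0.3335

Mismatches occur at site 4 (A/G), site 5 (A/G), site 6 (G/A), site 13 (G/T), site 18 (C/A), site 21 (C/T), site 22 (C/T).
p = 7/26 = 0.269231.
d = −0.75 · ln(1 − (4/3)·0.269231) = −0.75 · ln(0.641025) = −0.75 · (-0.444687) = 0.3335.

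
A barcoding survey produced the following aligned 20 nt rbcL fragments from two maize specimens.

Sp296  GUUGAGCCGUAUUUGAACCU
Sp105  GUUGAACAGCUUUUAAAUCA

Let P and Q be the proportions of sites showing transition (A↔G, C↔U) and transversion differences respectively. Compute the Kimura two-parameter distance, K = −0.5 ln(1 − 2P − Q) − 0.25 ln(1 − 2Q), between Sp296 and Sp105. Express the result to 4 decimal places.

0.4884

The sequences differ at positions 6 (G/A, transition), 8 (C/A, transversion), 10 (U/C, transition), 11 (A/U, transversion), 15 (G/A, transition), 18 (C/U, transition), 20 (U/A, transversion).
Of the 7 differences, 4 transitions and 3 transversions over 20 sites: P = 4/20 = 0.200000, Q = 3/20 = 0.150000.
d = −0.5·ln(0.450000) − 0.25·ln(0.700000) = −0.5·(-0.798508) − 0.25·(-0.356675) = 0.4884.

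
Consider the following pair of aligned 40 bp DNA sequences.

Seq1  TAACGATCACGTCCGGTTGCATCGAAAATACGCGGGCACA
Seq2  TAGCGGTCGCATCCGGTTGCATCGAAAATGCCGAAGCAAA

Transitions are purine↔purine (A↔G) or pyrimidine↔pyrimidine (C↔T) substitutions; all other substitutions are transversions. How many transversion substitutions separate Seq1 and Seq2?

3

The sequences differ at positions 3 (A/G, transition), 6 (A/G, transition), 9 (A/G, transition), 11 (G/A, transition), 30 (A/G, transition), 32 (G/C, transversion), 33 (C/G, transversion), 34 (G/A, transition), 35 (G/A, transition), 39 (C/A, transversion).
Of the 10 differences, 7 transitions and 3 transversions, so the answer is 3.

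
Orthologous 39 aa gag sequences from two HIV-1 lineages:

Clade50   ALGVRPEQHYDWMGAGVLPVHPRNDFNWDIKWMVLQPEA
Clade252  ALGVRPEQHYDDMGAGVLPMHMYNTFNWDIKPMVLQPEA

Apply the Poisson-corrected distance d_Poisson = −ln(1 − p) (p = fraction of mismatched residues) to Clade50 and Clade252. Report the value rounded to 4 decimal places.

The sequences differ at positions 12 (W/D), 20 (V/M), 22 (P/M), 23 (R/Y), 25 (D/T), 32 (W/P).
p = 6/39 = 0.153846.
d = −ln(1 − 0.153846) = −ln(0.846154) = 0.1671.

0.1671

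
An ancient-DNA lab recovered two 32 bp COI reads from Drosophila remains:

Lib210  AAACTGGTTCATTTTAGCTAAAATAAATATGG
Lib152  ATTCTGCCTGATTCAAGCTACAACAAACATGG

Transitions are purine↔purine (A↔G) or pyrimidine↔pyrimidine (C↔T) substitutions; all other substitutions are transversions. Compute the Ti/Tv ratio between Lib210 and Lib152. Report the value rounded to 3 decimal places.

The sequences differ at positions 2 (A/T, transversion), 3 (A/T, transversion), 7 (G/C, transversion), 8 (T/C, transition), 10 (C/G, transversion), 14 (T/C, transition), 15 (T/A, transversion), 21 (A/C, transversion), 24 (T/C, transition), 28 (T/C, transition).
Of the 10 differences, 4 transitions and 6 transversions, so Ti/Tv = 4/6 = 0.667.

0.667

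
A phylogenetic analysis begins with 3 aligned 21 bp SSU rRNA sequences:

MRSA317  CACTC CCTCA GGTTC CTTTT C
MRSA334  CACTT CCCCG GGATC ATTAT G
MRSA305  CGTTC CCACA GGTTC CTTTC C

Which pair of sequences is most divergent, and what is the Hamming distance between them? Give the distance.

10

Pairwise Hamming distances:
  MRSA317 vs MRSA334: 7
  MRSA317 vs MRSA305: 4
  MRSA334 vs MRSA305: 10
The largest is 10, between MRSA334 and MRSA305.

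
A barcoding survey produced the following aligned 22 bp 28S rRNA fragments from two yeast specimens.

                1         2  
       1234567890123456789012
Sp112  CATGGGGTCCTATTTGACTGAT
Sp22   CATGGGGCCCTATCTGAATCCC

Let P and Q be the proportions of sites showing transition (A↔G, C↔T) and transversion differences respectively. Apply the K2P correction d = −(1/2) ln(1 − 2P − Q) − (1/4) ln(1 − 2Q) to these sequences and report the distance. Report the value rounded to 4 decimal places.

Differing sites — 8:T/C (Ti); 14:T/C (Ti); 18:C/A (Tv); 20:G/C (Tv); 21:A/C (Tv); 22:T/C (Ti).
Of the 6 differences, 3 transitions and 3 transversions over 22 sites: P = 3/22 = 0.136364, Q = 3/22 = 0.136364.
d = −0.5·ln(0.590908) − 0.25·ln(0.727272) = −0.5·(-0.526095) − 0.25·(-0.318455) = 0.3427.

0.3427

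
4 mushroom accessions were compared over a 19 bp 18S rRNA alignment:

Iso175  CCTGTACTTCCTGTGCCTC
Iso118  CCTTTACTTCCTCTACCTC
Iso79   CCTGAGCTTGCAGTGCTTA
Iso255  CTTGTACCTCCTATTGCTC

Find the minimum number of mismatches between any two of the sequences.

3

Pairwise Hamming distances:
  Iso175 vs Iso118: 3
  Iso175 vs Iso79: 6
  Iso175 vs Iso255: 5
  Iso118 vs Iso79: 9
  Iso118 vs Iso255: 6
  Iso79 vs Iso255: 11
The smallest is 3, between Iso175 and Iso118.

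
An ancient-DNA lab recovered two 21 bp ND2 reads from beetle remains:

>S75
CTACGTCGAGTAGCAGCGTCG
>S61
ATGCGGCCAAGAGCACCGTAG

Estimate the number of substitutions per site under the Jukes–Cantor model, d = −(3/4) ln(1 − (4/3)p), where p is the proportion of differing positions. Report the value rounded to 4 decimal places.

0.5319

Mismatches occur at site 1 (C↔A), site 3 (A↔G), site 6 (T↔G), site 8 (G↔C), site 10 (G↔A), site 11 (T↔G), site 16 (G↔C), site 20 (C↔A).
p = 8/21 = 0.380952.
d = −0.75 · ln(1 − (4/3)·0.380952) = −0.75 · ln(0.492064) = −0.75 · (-0.709146) = 0.5319.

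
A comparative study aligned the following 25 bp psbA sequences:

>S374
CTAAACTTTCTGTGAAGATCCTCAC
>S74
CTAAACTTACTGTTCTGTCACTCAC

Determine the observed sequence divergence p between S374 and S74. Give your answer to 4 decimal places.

0.2800

The sequences differ at positions 9 (T/A), 14 (G/T), 15 (A/C), 16 (A/T), 18 (A/T), 19 (T/C), 20 (C/A).
There are 7 differences over 25 sites, so p = 7/25 = 0.2800.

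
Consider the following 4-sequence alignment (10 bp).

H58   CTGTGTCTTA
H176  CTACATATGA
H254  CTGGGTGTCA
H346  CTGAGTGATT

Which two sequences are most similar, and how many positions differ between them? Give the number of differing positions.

Pairwise Hamming distances:
  H58 vs H176: 5
  H58 vs H254: 3
  H58 vs H346: 4
  H176 vs H254: 5
  H176 vs H346: 7
  H254 vs H346: 4
The smallest is 3, between H58 and H254.

3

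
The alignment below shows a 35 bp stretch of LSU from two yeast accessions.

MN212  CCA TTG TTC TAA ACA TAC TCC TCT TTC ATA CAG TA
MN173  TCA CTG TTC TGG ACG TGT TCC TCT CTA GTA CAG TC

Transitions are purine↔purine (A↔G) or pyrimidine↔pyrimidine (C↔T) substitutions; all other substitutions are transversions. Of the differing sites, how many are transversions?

Mismatches occur at site 1 (C→T, transition), site 4 (T→C, transition), site 11 (A→G, transition), site 12 (A→G, transition), site 15 (A→G, transition), site 17 (A→G, transition), site 18 (C→T, transition), site 25 (T→C, transition), site 27 (C→A, transversion), site 28 (A→G, transition), site 35 (A→C, transversion).
Of the 11 differences, 9 transitions and 2 transversions, so the answer is 2.

2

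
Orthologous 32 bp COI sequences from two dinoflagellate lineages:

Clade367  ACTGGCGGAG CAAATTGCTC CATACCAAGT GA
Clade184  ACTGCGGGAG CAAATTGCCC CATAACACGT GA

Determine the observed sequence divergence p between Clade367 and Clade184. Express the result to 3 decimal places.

The sequences differ at positions 5 (G/C), 6 (C/G), 19 (T/C), 25 (C/A), 28 (A/C).
There are 5 differences over 32 sites, so p = 5/32 = 0.156.

0.156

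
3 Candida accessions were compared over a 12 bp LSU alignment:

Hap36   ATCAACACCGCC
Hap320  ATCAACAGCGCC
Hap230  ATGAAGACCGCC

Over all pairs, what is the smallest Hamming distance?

Pairwise Hamming distances:
  Hap36 vs Hap320: 1
  Hap36 vs Hap230: 2
  Hap320 vs Hap230: 3
The smallest is 1, between Hap36 and Hap320.

1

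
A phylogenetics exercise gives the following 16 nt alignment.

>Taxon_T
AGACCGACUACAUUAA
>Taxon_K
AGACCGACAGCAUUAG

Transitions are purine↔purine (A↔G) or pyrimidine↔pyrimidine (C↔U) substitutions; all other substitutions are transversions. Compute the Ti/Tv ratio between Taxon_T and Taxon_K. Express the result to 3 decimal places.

Differing sites — 9:U/A (Tv); 10:A/G (Ti); 16:A/G (Ti).
Of the 3 differences, 2 transitions and 1 transversion, so Ti/Tv = 2/1 = 2.000.

2.000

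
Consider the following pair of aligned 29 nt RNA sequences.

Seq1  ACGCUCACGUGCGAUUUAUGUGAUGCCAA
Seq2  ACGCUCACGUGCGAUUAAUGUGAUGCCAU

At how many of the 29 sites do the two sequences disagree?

2

Differing sites — 17:U/A; 29:A/U.
That gives 2 mismatches out of 29 aligned sites, so the Hamming distance is 2.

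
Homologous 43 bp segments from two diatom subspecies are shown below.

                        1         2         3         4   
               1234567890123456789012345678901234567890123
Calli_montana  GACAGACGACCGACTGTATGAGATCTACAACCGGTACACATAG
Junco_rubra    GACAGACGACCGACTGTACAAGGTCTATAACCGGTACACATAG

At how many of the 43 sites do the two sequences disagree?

Mismatches occur at site 19 (T/C), site 20 (G/A), site 23 (A/G), site 28 (C/T).
That gives 4 mismatches out of 43 aligned sites, so the Hamming distance is 4.

4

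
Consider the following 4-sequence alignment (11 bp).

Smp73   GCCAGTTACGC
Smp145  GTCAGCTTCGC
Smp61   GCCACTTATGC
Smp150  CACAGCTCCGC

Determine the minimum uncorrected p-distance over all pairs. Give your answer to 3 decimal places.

0.182

Pairwise Hamming distances:
  Smp73 vs Smp145: 3
  Smp73 vs Smp61: 2
  Smp73 vs Smp150: 4
  Smp145 vs Smp61: 5
  Smp145 vs Smp150: 3
  Smp61 vs Smp150: 6
The smallest is 2 mismatches, between Smp73 and Smp61; p = 2/11 = 0.182.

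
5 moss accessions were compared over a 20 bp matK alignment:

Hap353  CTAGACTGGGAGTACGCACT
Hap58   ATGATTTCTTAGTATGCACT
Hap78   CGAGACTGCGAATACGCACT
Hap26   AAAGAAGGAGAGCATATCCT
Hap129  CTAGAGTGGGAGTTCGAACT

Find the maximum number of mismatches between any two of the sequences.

Pairwise Hamming distances:
  Hap353 vs Hap58: 9
  Hap353 vs Hap78: 3
  Hap353 vs Hap26: 10
  Hap353 vs Hap129: 3
  Hap58 vs Hap78: 11
  Hap58 vs Hap26: 13
  Hap58 vs Hap129: 11
  Hap78 vs Hap26: 11
  Hap78 vs Hap129: 6
  Hap26 vs Hap129: 11
The largest is 13, between Hap58 and Hap26.

13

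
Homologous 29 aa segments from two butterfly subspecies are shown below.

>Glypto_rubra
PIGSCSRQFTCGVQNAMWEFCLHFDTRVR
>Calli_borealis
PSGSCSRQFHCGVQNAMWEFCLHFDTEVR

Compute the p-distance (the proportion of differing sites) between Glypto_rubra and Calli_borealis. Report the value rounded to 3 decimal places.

0.103

Mismatches occur at site 2 (I↔S), site 10 (T↔H), site 27 (R↔E).
There are 3 differences over 29 sites, so p = 3/29 = 0.103.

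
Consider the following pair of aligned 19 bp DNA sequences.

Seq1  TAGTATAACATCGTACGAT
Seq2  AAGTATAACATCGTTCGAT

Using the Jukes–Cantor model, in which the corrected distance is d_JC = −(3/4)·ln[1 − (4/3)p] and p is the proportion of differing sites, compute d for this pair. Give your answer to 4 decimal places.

The sequences differ at positions 1 (T/A), 15 (A/T).
p = 2/19 = 0.105263.
d = −0.75 · ln(1 − (4/3)·0.105263) = −0.75 · ln(0.859649) = −0.75 · (-0.151231) = 0.1134.

0.1134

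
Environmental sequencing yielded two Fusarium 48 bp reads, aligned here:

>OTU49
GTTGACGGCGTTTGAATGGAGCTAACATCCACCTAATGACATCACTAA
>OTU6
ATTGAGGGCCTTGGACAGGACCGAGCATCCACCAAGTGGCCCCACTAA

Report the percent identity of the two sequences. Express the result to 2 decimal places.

70.83%

Differing sites — 1:G/A; 6:C/G; 10:G/C; 13:T/G; 16:A/C; 17:T/A; 21:G/C; 23:T/G; 25:A/G; 34:T/A; 36:A/G; 39:A/G; 41:A/C; 42:T/C.
34 of the 48 sites match, so the percent identity is 34/48 × 100 = 70.83%.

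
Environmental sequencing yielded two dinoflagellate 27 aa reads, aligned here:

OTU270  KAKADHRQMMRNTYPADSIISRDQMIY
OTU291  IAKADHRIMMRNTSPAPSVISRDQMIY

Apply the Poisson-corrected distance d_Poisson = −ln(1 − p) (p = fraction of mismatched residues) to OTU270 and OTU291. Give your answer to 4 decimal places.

0.2048

Mismatches occur at site 1 (K→I), site 8 (Q→I), site 14 (Y→S), site 17 (D→P), site 19 (I→V).
p = 5/27 = 0.185185.
d = −ln(1 − 0.185185) = −ln(0.814815) = 0.2048.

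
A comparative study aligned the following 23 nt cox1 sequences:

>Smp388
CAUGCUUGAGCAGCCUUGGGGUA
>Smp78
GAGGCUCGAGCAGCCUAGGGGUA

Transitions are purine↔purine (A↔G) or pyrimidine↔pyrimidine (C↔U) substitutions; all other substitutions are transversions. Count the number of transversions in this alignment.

The sequences differ at positions 1 (C/G, transversion), 3 (U/G, transversion), 7 (U/C, transition), 17 (U/A, transversion).
Of the 4 differences, 1 transition and 3 transversions, so the answer is 3.

3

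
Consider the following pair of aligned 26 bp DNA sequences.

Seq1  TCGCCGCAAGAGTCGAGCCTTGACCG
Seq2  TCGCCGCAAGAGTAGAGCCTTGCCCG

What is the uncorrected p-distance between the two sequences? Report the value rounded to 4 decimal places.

Differing sites — 14:C/A; 23:A/C.
There are 2 differences over 26 sites, so p = 2/26 = 0.0769.

0.0769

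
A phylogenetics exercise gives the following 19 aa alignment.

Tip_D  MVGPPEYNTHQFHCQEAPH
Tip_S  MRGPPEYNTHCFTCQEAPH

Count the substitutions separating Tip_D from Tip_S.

3

Mismatches occur at site 2 (V↔R), site 11 (Q↔C), site 13 (H↔T).
That gives 3 mismatches out of 19 aligned sites, so the Hamming distance is 3.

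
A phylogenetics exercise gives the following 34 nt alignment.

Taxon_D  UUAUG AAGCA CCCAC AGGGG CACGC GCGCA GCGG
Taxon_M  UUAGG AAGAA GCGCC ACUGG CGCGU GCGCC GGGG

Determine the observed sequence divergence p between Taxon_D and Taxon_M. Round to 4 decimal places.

0.3235

Mismatches occur at site 4 (U→G), site 9 (C→A), site 11 (C→G), site 13 (C→G), site 14 (A→C), site 17 (G→C), site 18 (G→U), site 22 (A→G), site 25 (C→U), site 30 (A→C), site 32 (C→G).
There are 11 differences over 34 sites, so p = 11/34 = 0.3235.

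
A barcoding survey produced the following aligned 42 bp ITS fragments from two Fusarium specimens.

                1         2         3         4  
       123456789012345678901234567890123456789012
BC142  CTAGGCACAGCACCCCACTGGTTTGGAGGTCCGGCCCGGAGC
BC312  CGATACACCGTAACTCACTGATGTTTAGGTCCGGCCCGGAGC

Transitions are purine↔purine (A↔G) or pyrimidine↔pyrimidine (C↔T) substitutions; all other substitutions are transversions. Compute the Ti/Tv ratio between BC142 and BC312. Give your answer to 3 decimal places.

The sequences differ at positions 2 (T/G, transversion), 4 (G/T, transversion), 5 (G/A, transition), 9 (A/C, transversion), 11 (C/T, transition), 13 (C/A, transversion), 15 (C/T, transition), 21 (G/A, transition), 23 (T/G, transversion), 25 (G/T, transversion), 26 (G/T, transversion).
Of the 11 differences, 4 transitions and 7 transversions, so Ti/Tv = 4/7 = 0.571.

0.571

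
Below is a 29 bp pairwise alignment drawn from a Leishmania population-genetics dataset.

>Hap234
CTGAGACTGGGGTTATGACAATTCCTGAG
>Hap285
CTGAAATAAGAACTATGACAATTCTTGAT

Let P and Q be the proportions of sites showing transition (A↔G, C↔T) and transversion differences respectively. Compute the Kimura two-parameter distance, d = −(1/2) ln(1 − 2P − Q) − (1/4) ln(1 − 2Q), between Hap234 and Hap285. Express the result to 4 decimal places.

Mismatches occur at site 5 (G↔A, transition), site 7 (C↔T, transition), site 8 (T↔A, transversion), site 9 (G↔A, transition), site 11 (G↔A, transition), site 12 (G↔A, transition), site 13 (T↔C, transition), site 25 (C↔T, transition), site 29 (G↔T, transversion).
Of the 9 differences, 7 transitions and 2 transversions over 29 sites: P = 7/29 = 0.241379, Q = 2/29 = 0.068966.
d = −0.5·ln(0.448276) − 0.25·ln(0.862068) = −0.5·(-0.802346) − 0.25·(-0.148421) = 0.4383.

0.4383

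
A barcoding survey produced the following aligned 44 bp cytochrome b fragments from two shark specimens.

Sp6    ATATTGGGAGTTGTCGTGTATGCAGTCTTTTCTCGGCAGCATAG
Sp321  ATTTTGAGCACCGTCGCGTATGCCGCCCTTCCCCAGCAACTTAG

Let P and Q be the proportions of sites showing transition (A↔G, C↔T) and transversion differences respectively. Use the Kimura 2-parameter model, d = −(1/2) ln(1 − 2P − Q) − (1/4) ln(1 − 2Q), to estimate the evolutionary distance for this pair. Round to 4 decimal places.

The sequences differ at positions 3 (A/T, transversion), 7 (G/A, transition), 9 (A/C, transversion), 10 (G/A, transition), 11 (T/C, transition), 12 (T/C, transition), 17 (T/C, transition), 24 (A/C, transversion), 26 (T/C, transition), 28 (T/C, transition), 31 (T/C, transition), 33 (T/C, transition), 35 (G/A, transition), 39 (G/A, transition), 41 (A/T, transversion).
Of the 15 differences, 11 transitions and 4 transversions over 44 sites: P = 11/44 = 0.250000, Q = 4/44 = 0.090909.
d = −0.5·ln(0.409091) − 0.25·ln(0.818182) = −0.5·(-0.893818) − 0.25·(-0.200670) = 0.4971.

0.4971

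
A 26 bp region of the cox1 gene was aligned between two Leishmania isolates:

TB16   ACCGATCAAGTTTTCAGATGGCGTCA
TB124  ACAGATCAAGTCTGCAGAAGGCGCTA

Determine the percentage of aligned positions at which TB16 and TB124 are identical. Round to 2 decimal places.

The sequences differ at positions 3 (C/A), 12 (T/C), 14 (T/G), 19 (T/A), 24 (T/C), 25 (C/T).
20 of the 26 sites match, so the percent identity is 20/26 × 100 = 76.92%.

76.92%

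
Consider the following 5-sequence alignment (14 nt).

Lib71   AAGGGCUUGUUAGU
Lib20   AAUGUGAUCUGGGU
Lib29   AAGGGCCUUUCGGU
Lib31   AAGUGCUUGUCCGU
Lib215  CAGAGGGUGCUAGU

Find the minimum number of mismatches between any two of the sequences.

Pairwise Hamming distances:
  Lib71 vs Lib20: 7
  Lib71 vs Lib29: 4
  Lib71 vs Lib31: 3
  Lib71 vs Lib215: 5
  Lib20 vs Lib29: 6
  Lib20 vs Lib31: 8
  Lib20 vs Lib215: 9
  Lib29 vs Lib31: 4
  Lib29 vs Lib215: 8
  Lib31 vs Lib215: 7
The smallest is 3, between Lib71 and Lib31.

3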